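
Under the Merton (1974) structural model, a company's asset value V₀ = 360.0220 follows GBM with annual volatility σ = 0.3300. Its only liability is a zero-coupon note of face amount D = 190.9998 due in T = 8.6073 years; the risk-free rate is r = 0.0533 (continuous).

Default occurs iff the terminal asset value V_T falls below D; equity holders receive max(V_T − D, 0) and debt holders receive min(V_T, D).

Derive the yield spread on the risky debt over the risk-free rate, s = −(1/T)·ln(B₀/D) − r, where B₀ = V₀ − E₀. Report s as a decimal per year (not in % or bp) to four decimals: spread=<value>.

d₁ = [ln(V₀/D) + (r + σ²/2)T] / (σ√T)
   = [ln(360.0220/190.9998) + (0.0533 + 0.5·0.3300²)·8.6073] / (0.3300·√8.6073)
   = [0.633893 + 0.927437] / 0.968161 = 1.612676
d₂ = d₁ − σ√T = 1.612676 − 0.968161 = 0.644515
N(d₁) = 0.946593,  N(d₂) = 0.740379,  e^(−rT) = 0.632061
E₀ = V₀·N(d₁) − D·e^(−rT)·N(d₂)
   = 360.0220·0.946593 − 190.9998·0.632061·0.740379 = 251.412909
B₀ = V₀ − E₀ = 360.0220 − 251.412909 = 108.609091
spread = −(1/T)·ln(B₀/D) − r = −(1/8.6073)·ln(108.609091/190.9998) − 0.0533 = 0.01228587

spread=0.0123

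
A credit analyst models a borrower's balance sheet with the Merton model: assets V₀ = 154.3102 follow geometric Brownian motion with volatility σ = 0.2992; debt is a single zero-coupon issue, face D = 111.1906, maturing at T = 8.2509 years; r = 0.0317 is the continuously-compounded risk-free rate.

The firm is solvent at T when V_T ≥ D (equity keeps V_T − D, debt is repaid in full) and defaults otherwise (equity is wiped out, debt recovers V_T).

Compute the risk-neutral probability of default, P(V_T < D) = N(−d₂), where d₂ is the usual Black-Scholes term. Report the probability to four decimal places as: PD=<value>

PD=0.3990

d₁ = [ln(V₀/D) + (r + σ²/2)T] / (σ√T)
   = [ln(154.3102/111.1906) + (0.0317 + 0.5·0.2992²)·8.2509] / (0.2992·√8.2509)
   = [0.327719 + 0.630866] / 0.859433 = 1.115369
d₂ = d₁ − σ√T = 1.115369 − 0.859433 = 0.255936
risk-neutral PD = N(−d₂) = N(-0.255936) = 0.399000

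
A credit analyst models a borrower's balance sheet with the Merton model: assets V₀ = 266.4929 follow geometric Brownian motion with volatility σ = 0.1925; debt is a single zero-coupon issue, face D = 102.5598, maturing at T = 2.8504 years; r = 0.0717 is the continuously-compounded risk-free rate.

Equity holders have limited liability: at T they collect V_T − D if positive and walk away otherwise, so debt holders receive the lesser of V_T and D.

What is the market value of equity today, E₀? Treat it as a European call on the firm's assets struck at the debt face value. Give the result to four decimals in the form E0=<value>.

d₁ = [ln(V₀/D) + (r + σ²/2)T] / (σ√T)
   = [ln(266.4929/102.5598) + (0.0717 + 0.5·0.1925²)·2.8504] / (0.1925·√2.8504)
   = [0.954902 + 0.257186] / 0.325000 = 3.729499
d₂ = d₁ − σ√T = 3.729499 − 0.325000 = 3.404498
N(d₁) = 0.999904,  N(d₂) = 0.999669,  e^(−rT) = 0.815158
E₀ = V₀·N(d₁) − D·e^(−rT)·N(d₂)
   = 266.4929·0.999904 − 102.5598·0.815158·0.999669 = 182.892632

E0=182.8926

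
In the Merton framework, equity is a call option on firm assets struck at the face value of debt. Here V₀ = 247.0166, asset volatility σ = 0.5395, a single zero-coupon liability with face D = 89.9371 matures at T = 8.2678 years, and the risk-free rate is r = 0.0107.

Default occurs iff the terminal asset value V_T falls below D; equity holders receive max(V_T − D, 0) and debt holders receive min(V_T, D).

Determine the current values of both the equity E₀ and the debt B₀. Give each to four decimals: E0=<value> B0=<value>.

d₁ = [ln(V₀/D) + (r + σ²/2)T] / (σ√T)
   = [ln(247.0166/89.9371) + (0.0107 + 0.5·0.5395²)·8.2678] / (0.5395·√8.2678)
   = [1.010345 + 1.291679] / 1.551267 = 1.483964
d₂ = d₁ − σ√T = 1.483964 − 1.551267 = -0.067302
N(d₁) = 0.931091,  N(d₂) = 0.473171,  e^(−rT) = 0.915335
E₀ = V₀·N(d₁) − D·e^(−rT)·N(d₂)
   = 247.0166·0.931091 − 89.9371·0.915335·0.473171 = 191.042279
B₀ = V₀ − E₀ = 247.0166 − 191.042279 = 55.974321

E0=191.0423 B0=55.9743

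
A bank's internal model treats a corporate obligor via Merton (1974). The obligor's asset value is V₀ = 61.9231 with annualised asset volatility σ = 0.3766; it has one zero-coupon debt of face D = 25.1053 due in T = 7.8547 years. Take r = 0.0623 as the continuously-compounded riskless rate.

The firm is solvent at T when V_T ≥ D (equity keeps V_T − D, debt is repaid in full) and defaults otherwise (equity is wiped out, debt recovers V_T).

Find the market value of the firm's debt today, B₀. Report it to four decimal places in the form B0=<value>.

B0=14.0965

d₁ = [ln(V₀/D) + (r + σ²/2)T] / (σ√T)
   = [ln(61.9231/25.1053) + (0.0623 + 0.5·0.3766²)·7.8547] / (0.3766·√7.8547)
   = [0.902814 + 1.046354] / 1.055468 = 1.846734
d₂ = d₁ − σ√T = 1.846734 − 1.055468 = 0.791266
N(d₁) = 0.967607,  N(d₂) = 0.785606,  e^(−rT) = 0.613026
E₀ = V₀·N(d₁) − D·e^(−rT)·N(d₂)
   = 61.9231·0.967607 − 25.1053·0.613026·0.785606 = 47.826605
B₀ = V₀ − E₀ = 61.9231 − 47.826605 = 14.096495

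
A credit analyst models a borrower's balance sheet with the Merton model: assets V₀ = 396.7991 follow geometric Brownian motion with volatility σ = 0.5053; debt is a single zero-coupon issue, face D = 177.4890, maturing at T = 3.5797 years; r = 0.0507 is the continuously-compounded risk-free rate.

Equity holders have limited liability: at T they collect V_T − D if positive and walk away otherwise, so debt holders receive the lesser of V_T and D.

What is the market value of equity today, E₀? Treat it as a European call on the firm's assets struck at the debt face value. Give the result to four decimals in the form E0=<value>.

d₁ = [ln(V₀/D) + (r + σ²/2)T] / (σ√T)
   = [ln(396.7991/177.4890) + (0.0507 + 0.5·0.5053²)·3.5797] / (0.5053·√3.5797)
   = [0.804521 + 0.638490] / 0.956032 = 1.509375
d₂ = d₁ − σ√T = 1.509375 − 0.956032 = 0.553342
N(d₁) = 0.934398,  N(d₂) = 0.709986,  e^(−rT) = 0.834026
E₀ = V₀·N(d₁) − D·e^(−rT)·N(d₂)
   = 396.7991·0.934398 − 177.4890·0.834026·0.709986 = 265.669019

E0=265.6690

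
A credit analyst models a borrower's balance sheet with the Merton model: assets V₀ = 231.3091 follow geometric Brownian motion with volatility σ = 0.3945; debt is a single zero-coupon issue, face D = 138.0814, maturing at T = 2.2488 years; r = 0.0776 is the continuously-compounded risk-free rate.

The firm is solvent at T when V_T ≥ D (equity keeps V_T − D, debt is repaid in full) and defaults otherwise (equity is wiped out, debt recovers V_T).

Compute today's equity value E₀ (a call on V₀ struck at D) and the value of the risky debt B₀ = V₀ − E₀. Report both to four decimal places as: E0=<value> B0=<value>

d₁ = [ln(V₀/D) + (r + σ²/2)T] / (σ√T)
   = [ln(231.3091/138.0814) + (0.0776 + 0.5·0.3945²)·2.2488] / (0.3945·√2.2488)
   = [0.515912 + 0.349498] / 0.591592 = 1.462847
d₂ = d₁ − σ√T = 1.462847 − 0.591592 = 0.871255
N(d₁) = 0.928245,  N(d₂) = 0.808193,  e^(−rT) = 0.839871
E₀ = V₀·N(d₁) − D·e^(−rT)·N(d₂)
   = 231.3091·0.928245 − 138.0814·0.839871·0.808193 = 120.985056
B₀ = V₀ − E₀ = 231.3091 − 120.985056 = 110.324044

E0=120.9851 B0=110.3240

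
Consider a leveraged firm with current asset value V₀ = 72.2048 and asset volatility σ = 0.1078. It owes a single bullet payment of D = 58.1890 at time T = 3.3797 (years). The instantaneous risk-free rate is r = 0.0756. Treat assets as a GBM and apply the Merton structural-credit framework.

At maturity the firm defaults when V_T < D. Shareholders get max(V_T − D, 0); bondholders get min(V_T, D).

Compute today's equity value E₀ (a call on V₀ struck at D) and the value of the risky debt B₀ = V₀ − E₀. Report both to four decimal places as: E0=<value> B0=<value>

E0=27.1687 B0=45.0361

d₁ = [ln(V₀/D) + (r + σ²/2)T] / (σ√T)
   = [ln(72.2048/58.1890) + (0.0756 + 0.5·0.1078²)·3.3797] / (0.1078·√3.3797)
   = [0.215810 + 0.275143] / 0.198179 = 2.477320
d₂ = d₁ − σ√T = 2.477320 − 0.198179 = 2.279141
N(d₁) = 0.993381,  N(d₂) = 0.988671,  e^(−rT) = 0.774525
E₀ = V₀·N(d₁) − D·e^(−rT)·N(d₂)
   = 72.2048·0.993381 − 58.1890·0.774525·0.988671 = 27.168665
B₀ = V₀ − E₀ = 72.2048 − 27.168665 = 45.036135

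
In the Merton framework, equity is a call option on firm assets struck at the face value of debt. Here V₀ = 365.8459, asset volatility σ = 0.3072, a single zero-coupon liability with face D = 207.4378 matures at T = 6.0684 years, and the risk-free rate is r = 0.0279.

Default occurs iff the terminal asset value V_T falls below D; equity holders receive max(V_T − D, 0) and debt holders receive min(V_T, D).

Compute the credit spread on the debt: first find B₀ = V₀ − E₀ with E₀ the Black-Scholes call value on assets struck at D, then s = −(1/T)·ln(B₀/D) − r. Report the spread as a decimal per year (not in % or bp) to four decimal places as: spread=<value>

spread=0.0158

d₁ = [ln(V₀/D) + (r + σ²/2)T] / (σ√T)
   = [ln(365.8459/207.4378) + (0.0279 + 0.5·0.3072²)·6.0684] / (0.3072·√6.0684)
   = [0.567381 + 0.455651] / 0.756760 = 1.351858
d₂ = d₁ − σ√T = 1.351858 − 0.756760 = 0.595097
N(d₁) = 0.911790,  N(d₂) = 0.724111,  e^(−rT) = 0.844249
E₀ = V₀·N(d₁) − D·e^(−rT)·N(d₂)
   = 365.8459·0.911790 − 207.4378·0.844249·0.724111 = 206.761631
B₀ = V₀ − E₀ = 365.8459 − 206.761631 = 159.084269
spread = −(1/T)·ln(B₀/D) − r = −(1/6.0684)·ln(159.084269/207.4378) − 0.0279 = 0.01583434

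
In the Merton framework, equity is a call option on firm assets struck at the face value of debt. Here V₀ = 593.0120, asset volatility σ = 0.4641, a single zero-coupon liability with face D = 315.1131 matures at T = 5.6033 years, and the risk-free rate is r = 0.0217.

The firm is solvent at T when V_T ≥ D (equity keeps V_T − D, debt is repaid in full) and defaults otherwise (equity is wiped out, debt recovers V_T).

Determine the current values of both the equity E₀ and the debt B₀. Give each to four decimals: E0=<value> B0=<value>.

E0=374.0639 B0=218.9481

d₁ = [ln(V₀/D) + (r + σ²/2)T] / (σ√T)
   = [ln(593.0120/315.1131) + (0.0217 + 0.5·0.4641²)·5.6033] / (0.4641·√5.6033)
   = [0.632283 + 0.725036] / 1.098585 = 1.235516
d₂ = d₁ − σ√T = 1.235516 − 1.098585 = 0.136931
N(d₁) = 0.891681,  N(d₂) = 0.554457,  e^(−rT) = 0.885510
E₀ = V₀·N(d₁) − D·e^(−rT)·N(d₂)
   = 593.0120·0.891681 − 315.1131·0.885510·0.554457 = 374.063900
B₀ = V₀ − E₀ = 593.0120 − 374.063900 = 218.948100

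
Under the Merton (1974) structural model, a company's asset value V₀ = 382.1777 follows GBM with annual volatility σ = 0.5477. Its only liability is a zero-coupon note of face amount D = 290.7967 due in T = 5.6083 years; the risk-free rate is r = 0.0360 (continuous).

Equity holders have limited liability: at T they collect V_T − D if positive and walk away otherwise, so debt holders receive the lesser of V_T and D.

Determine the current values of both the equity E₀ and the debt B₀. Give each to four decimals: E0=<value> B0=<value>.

E0=230.4926 B0=151.6851

d₁ = [ln(V₀/D) + (r + σ²/2)T] / (σ√T)
   = [ln(382.1777/290.7967) + (0.0360 + 0.5·0.5477²)·5.6083] / (0.5477·√5.6083)
   = [0.273261 + 1.043075] / 1.297055 = 1.014865
d₂ = d₁ − σ√T = 1.014865 − 1.297055 = -0.282190
N(d₁) = 0.844915,  N(d₂) = 0.388899,  e^(−rT) = 0.817178
E₀ = V₀·N(d₁) − D·e^(−rT)·N(d₂)
   = 382.1777·0.844915 − 290.7967·0.817178·0.388899 = 230.492585
B₀ = V₀ − E₀ = 382.1777 − 230.492585 = 151.685115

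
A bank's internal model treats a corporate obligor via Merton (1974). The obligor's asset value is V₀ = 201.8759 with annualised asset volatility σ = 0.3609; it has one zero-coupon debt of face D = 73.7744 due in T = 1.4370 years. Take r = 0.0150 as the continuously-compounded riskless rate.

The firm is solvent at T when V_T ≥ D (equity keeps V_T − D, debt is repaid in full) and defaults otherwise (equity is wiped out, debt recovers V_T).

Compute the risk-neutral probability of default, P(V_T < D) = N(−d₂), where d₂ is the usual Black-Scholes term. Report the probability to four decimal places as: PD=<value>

d₁ = [ln(V₀/D) + (r + σ²/2)T] / (σ√T)
   = [ln(201.8759/73.7744) + (0.0150 + 0.5·0.3609²)·1.4370] / (0.3609·√1.4370)
   = [1.006641 + 0.115139] / 0.432629 = 2.592940
d₂ = d₁ − σ√T = 2.592940 − 0.432629 = 2.160311
risk-neutral PD = N(−d₂) = N(-2.160311) = 0.015374

PD=0.0154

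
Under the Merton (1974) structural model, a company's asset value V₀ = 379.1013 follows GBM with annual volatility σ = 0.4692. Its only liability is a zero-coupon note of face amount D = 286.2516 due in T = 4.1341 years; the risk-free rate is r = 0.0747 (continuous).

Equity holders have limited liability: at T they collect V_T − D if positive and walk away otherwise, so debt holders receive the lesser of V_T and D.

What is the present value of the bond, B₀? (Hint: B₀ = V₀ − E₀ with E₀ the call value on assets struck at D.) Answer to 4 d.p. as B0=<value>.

B0=168.7294

d₁ = [ln(V₀/D) + (r + σ²/2)T] / (σ√T)
   = [ln(379.1013/286.2516) + (0.0747 + 0.5·0.4692²)·4.1341] / (0.4692·√4.1341)
   = [0.280932 + 0.763876] / 0.954000 = 1.095186
d₂ = d₁ − σ√T = 1.095186 − 0.954000 = 0.141186
N(d₁) = 0.863282,  N(d₂) = 0.556138,  e^(−rT) = 0.734315
E₀ = V₀·N(d₁) − D·e^(−rT)·N(d₂)
   = 379.1013·0.863282 − 286.2516·0.734315·0.556138 = 210.371850
B₀ = V₀ − E₀ = 379.1013 − 210.371850 = 168.729450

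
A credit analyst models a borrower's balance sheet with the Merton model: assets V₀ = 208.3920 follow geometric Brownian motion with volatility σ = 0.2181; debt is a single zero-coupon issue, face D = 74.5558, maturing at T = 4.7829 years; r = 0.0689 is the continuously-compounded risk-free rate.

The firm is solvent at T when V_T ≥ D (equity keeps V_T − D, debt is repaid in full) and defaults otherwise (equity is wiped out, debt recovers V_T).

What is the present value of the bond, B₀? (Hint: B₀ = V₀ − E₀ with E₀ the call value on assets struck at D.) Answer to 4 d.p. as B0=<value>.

d₁ = [ln(V₀/D) + (r + σ²/2)T] / (σ√T)
   = [ln(208.3920/74.5558) + (0.0689 + 0.5·0.2181²)·4.7829] / (0.2181·√4.7829)
   = [1.027873 + 0.443297] / 0.476981 = 3.084336
d₂ = d₁ − σ√T = 3.084336 − 0.476981 = 2.607355
N(d₁) = 0.998980,  N(d₂) = 0.995438,  e^(−rT) = 0.719253
E₀ = V₀·N(d₁) − D·e^(−rT)·N(d₂)
   = 208.3920·0.998980 − 74.5558·0.719253·0.995438 = 154.799582
B₀ = V₀ − E₀ = 208.3920 − 154.799582 = 53.592418

B0=53.5924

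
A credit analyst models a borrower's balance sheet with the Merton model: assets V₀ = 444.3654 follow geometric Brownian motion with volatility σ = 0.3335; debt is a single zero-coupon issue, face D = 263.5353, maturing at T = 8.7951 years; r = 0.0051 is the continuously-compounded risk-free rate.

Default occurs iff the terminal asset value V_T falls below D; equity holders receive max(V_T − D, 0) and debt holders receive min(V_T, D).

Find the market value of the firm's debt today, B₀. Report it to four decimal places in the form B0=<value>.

d₁ = [ln(V₀/D) + (r + σ²/2)T] / (σ√T)
   = [ln(444.3654/263.5353) + (0.0051 + 0.5·0.3335²)·8.7951] / (0.3335·√8.7951)
   = [0.522460 + 0.533960] / 0.989045 = 1.068121
d₂ = d₁ − σ√T = 1.068121 − 0.989045 = 0.079076
N(d₁) = 0.857267,  N(d₂) = 0.531514,  e^(−rT) = 0.956136
E₀ = V₀·N(d₁) − D·e^(−rT)·N(d₂)
   = 444.3654·0.857267 − 263.5353·0.956136·0.531514 = 247.011303
B₀ = V₀ − E₀ = 444.3654 − 247.011303 = 197.354097

B0=197.3541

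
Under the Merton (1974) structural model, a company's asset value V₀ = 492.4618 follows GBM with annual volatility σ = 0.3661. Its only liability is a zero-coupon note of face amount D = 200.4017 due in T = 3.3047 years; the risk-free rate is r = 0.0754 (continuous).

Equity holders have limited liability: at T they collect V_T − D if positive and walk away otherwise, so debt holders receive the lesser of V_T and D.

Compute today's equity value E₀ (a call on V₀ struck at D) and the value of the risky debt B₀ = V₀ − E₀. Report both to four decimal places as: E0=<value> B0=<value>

d₁ = [ln(V₀/D) + (r + σ²/2)T] / (σ√T)
   = [ln(492.4618/200.4017) + (0.0754 + 0.5·0.3661²)·3.3047] / (0.3661·√3.3047)
   = [0.899093 + 0.470638] / 0.665527 = 2.058114
d₂ = d₁ − σ√T = 2.058114 − 0.665527 = 1.392587
N(d₁) = 0.980210,  N(d₂) = 0.918128,  e^(−rT) = 0.779444
E₀ = V₀·N(d₁) − D·e^(−rT)·N(d₂)
   = 492.4618·0.980210 − 200.4017·0.779444·0.918128 = 339.302890
B₀ = V₀ − E₀ = 492.4618 − 339.302890 = 153.158910

E0=339.3029 B0=153.1589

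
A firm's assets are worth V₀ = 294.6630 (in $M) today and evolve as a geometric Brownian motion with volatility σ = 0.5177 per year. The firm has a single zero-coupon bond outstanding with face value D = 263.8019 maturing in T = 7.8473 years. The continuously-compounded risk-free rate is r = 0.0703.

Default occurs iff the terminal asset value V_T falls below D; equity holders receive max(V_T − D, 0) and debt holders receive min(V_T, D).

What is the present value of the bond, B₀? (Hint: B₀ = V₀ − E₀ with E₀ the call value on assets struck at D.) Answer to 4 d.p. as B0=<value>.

d₁ = [ln(V₀/D) + (r + σ²/2)T] / (σ√T)
   = [ln(294.6630/263.8019) + (0.0703 + 0.5·0.5177²)·7.8473] / (0.5177·√7.8473)
   = [0.110634 + 1.603256] / 1.450235 = 1.181801
d₂ = d₁ − σ√T = 1.181801 − 1.450235 = -0.268433
N(d₁) = 0.881358,  N(d₂) = 0.394183,  e^(−rT) = 0.575990
E₀ = V₀·N(d₁) − D·e^(−rT)·N(d₂)
   = 294.6630·0.881358 − 263.8019·0.575990·0.394183 = 199.808519
B₀ = V₀ − E₀ = 294.6630 − 199.808519 = 94.854481

B0=94.8545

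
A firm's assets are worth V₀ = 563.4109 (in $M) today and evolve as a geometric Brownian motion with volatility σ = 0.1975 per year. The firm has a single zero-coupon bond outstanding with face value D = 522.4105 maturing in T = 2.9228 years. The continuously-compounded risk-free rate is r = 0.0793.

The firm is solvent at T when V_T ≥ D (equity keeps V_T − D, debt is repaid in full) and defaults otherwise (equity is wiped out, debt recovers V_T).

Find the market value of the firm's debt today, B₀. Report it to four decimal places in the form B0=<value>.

B0=398.3959

d₁ = [ln(V₀/D) + (r + σ²/2)T] / (σ√T)
   = [ln(563.4109/522.4105) + (0.0793 + 0.5·0.1975²)·2.9228] / (0.1975·√2.9228)
   = [0.075556 + 0.288782] / 0.337650 = 1.079039
d₂ = d₁ − σ√T = 1.079039 − 0.337650 = 0.741389
N(d₁) = 0.859715,  N(d₂) = 0.770771,  e^(−rT) = 0.793122
E₀ = V₀·N(d₁) − D·e^(−rT)·N(d₂)
   = 563.4109·0.859715 − 522.4105·0.793122·0.770771 = 165.014953
B₀ = V₀ − E₀ = 563.4109 − 165.014953 = 398.395947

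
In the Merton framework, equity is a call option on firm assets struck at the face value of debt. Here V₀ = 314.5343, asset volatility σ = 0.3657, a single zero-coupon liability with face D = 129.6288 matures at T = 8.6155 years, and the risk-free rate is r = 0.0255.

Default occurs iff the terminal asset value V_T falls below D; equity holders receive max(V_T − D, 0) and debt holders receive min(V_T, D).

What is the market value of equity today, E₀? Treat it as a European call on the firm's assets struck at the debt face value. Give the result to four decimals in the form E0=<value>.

d₁ = [ln(V₀/D) + (r + σ²/2)T] / (σ√T)
   = [ln(314.5343/129.6288) + (0.0255 + 0.5·0.3657²)·8.6155] / (0.3657·√8.6155)
   = [0.886418 + 0.795799] / 1.073409 = 1.567172
d₂ = d₁ − σ√T = 1.567172 − 1.073409 = 0.493763
N(d₁) = 0.941463,  N(d₂) = 0.689263,  e^(−rT) = 0.802763
E₀ = V₀·N(d₁) − D·e^(−rT)·N(d₂)
   = 314.5343·0.941463 − 129.6288·0.802763·0.689263 = 224.396729

E0=224.3967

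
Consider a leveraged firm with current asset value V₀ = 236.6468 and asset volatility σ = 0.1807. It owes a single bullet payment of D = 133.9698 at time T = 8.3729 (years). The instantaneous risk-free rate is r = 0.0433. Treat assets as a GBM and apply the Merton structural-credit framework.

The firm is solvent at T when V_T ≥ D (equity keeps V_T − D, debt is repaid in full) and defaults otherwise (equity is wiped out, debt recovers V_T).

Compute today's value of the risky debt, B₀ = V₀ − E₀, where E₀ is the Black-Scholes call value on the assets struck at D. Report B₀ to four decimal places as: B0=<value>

d₁ = [ln(V₀/D) + (r + σ²/2)T] / (σ√T)
   = [ln(236.6468/133.9698) + (0.0433 + 0.5·0.1807²)·8.3729] / (0.1807·√8.3729)
   = [0.568954 + 0.499245] / 0.522873 = 2.042942
d₂ = d₁ − σ√T = 2.042942 − 0.522873 = 1.520069
N(d₁) = 0.979471,  N(d₂) = 0.935753,  e^(−rT) = 0.695902
E₀ = V₀·N(d₁) − D·e^(−rT)·N(d₂)
   = 236.6468·0.979471 − 133.9698·0.695902·0.935753 = 144.548536
B₀ = V₀ − E₀ = 236.6468 − 144.548536 = 92.098264

B0=92.0983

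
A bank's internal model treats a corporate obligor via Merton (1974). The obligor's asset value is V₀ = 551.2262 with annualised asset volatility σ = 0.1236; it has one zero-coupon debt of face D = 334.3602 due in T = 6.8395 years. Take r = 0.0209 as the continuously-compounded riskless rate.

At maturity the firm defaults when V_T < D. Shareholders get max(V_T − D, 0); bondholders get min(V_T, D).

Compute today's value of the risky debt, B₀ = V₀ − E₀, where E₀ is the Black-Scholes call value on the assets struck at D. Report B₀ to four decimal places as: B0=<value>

B0=288.7051

d₁ = [ln(V₀/D) + (r + σ²/2)T] / (σ√T)
   = [ln(551.2262/334.3602) + (0.0209 + 0.5·0.1236²)·6.8395] / (0.1236·√6.8395)
   = [0.499926 + 0.195189] / 0.323244 = 2.150434
d₂ = d₁ − σ√T = 2.150434 − 0.323244 = 1.827190
N(d₁) = 0.984240,  N(d₂) = 0.966164,  e^(−rT) = 0.866801
E₀ = V₀·N(d₁) − D·e^(−rT)·N(d₂)
   = 551.2262·0.984240 − 334.3602·0.866801·0.966164 = 262.521150
B₀ = V₀ − E₀ = 551.2262 − 262.521150 = 288.705050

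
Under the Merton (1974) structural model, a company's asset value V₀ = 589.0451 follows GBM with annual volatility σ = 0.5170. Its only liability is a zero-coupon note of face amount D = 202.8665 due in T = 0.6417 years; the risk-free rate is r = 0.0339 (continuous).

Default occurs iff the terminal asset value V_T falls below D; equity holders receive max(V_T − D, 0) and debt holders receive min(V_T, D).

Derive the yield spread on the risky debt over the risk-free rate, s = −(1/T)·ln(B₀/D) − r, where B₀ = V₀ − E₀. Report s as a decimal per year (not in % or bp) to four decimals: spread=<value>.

d₁ = [ln(V₀/D) + (r + σ²/2)T] / (σ√T)
   = [ln(589.0451/202.8665) + (0.0339 + 0.5·0.5170²)·0.6417] / (0.5170·√0.6417)
   = [1.065955 + 0.107513] / 0.414149 = 2.833444
d₂ = d₁ − σ√T = 2.833444 − 0.414149 = 2.419295
N(d₁) = 0.997698,  N(d₂) = 0.992225,  e^(−rT) = 0.978481
E₀ = V₀·N(d₁) − D·e^(−rT)·N(d₂)
   = 589.0451·0.997698 − 202.8665·0.978481·0.992225 = 390.731178
B₀ = V₀ − E₀ = 589.0451 − 390.731178 = 198.313922
spread = −(1/T)·ln(B₀/D) − r = −(1/0.6417)·ln(198.313922/202.8665) − 0.0339 = 0.00146994

spread=0.0015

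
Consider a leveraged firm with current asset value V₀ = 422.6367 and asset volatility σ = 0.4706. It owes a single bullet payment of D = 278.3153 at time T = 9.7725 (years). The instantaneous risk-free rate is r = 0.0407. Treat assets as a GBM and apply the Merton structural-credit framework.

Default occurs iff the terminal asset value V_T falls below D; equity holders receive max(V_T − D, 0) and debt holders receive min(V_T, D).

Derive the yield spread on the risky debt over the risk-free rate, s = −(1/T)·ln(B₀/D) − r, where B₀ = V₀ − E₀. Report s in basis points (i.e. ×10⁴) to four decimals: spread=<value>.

spread=439.5135

d₁ = [ln(V₀/D) + (r + σ²/2)T] / (σ√T)
   = [ln(422.6367/278.3153) + (0.0407 + 0.5·0.4706²)·9.7725] / (0.4706·√9.7725)
   = [0.417758 + 1.479871] / 1.471143 = 1.289902
d₂ = d₁ − σ√T = 1.289902 − 1.471143 = -0.181241
N(d₁) = 0.901458,  N(d₂) = 0.428089,  e^(−rT) = 0.671836
E₀ = V₀·N(d₁) − D·e^(−rT)·N(d₂)
   = 422.6367·0.901458 − 278.3153·0.671836·0.428089 = 300.943958
B₀ = V₀ − E₀ = 422.6367 − 300.943958 = 121.692742
spread = −(1/T)·ln(B₀/D) − r = −(1/9.7725)·ln(121.692742/278.3153) − 0.0407 = 0.04395135
in basis points: 0.04395135 × 10⁴ = 439.5135 bp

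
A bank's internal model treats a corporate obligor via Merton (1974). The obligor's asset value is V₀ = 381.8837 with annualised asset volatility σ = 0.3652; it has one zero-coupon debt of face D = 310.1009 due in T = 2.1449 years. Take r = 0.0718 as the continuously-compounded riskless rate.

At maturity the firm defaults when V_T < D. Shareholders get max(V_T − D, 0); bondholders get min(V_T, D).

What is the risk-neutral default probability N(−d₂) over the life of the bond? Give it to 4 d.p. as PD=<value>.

d₁ = [ln(V₀/D) + (r + σ²/2)T] / (σ√T)
   = [ln(381.8837/310.1009) + (0.0718 + 0.5·0.3652²)·2.1449] / (0.3652·√2.1449)
   = [0.208218 + 0.297038] / 0.534853 = 0.944664
d₂ = d₁ − σ√T = 0.944664 − 0.534853 = 0.409811
risk-neutral PD = N(−d₂) = N(-0.409811) = 0.340972

PD=0.3410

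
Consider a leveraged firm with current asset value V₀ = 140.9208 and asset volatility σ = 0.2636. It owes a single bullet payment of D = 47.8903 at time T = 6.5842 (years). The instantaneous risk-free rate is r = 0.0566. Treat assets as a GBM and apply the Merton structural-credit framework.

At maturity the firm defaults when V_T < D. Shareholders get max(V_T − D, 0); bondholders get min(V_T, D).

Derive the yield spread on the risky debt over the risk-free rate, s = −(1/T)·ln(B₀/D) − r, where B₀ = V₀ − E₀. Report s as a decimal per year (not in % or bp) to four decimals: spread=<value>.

spread=0.0012

d₁ = [ln(V₀/D) + (r + σ²/2)T] / (σ√T)
   = [ln(140.9208/47.8903) + (0.0566 + 0.5·0.2636²)·6.5842] / (0.2636·√6.5842)
   = [1.079285 + 0.601417] / 0.676390 = 2.484814
d₂ = d₁ − σ√T = 2.484814 − 0.676390 = 1.808424
N(d₁) = 0.993519,  N(d₂) = 0.964730,  e^(−rT) = 0.688895
E₀ = V₀·N(d₁) − D·e^(−rT)·N(d₂)
   = 140.9208·0.993519 − 47.8903·0.688895·0.964730 = 108.179702
B₀ = V₀ − E₀ = 140.9208 − 108.179702 = 32.741098
spread = −(1/T)·ln(B₀/D) − r = −(1/6.5842)·ln(32.741098/47.8903) − 0.0566 = 0.00115673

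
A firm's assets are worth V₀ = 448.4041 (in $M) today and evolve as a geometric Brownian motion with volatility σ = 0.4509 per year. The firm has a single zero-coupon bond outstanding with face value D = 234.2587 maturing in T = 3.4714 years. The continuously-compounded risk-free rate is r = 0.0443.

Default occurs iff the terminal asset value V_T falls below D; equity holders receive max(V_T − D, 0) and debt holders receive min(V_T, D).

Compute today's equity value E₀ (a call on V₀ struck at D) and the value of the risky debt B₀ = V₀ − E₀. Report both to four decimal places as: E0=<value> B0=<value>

E0=269.1466 B0=179.2575

d₁ = [ln(V₀/D) + (r + σ²/2)T] / (σ√T)
   = [ln(448.4041/234.2587) + (0.0443 + 0.5·0.4509²)·3.4714] / (0.4509·√3.4714)
   = [0.649269 + 0.506670] / 0.840103 = 1.375948
d₂ = d₁ − σ√T = 1.375948 − 0.840103 = 0.535845
N(d₁) = 0.915581,  N(d₂) = 0.703967,  e^(−rT) = 0.857458
E₀ = V₀·N(d₁) − D·e^(−rT)·N(d₂)
   = 448.4041·0.915581 − 234.2587·0.857458·0.703967 = 269.146560
B₀ = V₀ − E₀ = 448.4041 − 269.146560 = 179.257540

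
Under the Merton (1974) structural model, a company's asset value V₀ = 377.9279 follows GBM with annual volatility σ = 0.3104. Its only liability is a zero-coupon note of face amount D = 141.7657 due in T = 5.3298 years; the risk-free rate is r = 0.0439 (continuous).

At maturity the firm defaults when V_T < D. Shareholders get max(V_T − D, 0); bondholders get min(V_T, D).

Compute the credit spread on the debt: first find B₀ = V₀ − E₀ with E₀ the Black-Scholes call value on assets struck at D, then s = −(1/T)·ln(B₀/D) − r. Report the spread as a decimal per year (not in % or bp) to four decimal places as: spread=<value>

d₁ = [ln(V₀/D) + (r + σ²/2)T] / (σ√T)
   = [ln(377.9279/141.7657) + (0.0439 + 0.5·0.3104²)·5.3298] / (0.3104·√5.3298)
   = [0.980528 + 0.490736] / 0.716601 = 2.053116
d₂ = d₁ − σ√T = 2.053116 − 0.716601 = 1.336515
N(d₁) = 0.979969,  N(d₂) = 0.909310,  e^(−rT) = 0.791379
E₀ = V₀·N(d₁) − D·e^(−rT)·N(d₂)
   = 377.9279·0.979969 − 141.7657·0.791379·0.909310 = 268.341945
B₀ = V₀ − E₀ = 377.9279 − 268.341945 = 109.585955
spread = −(1/T)·ln(B₀/D) − r = −(1/5.3298)·ln(109.585955/141.7657) − 0.0439 = 0.00440697

spread=0.0044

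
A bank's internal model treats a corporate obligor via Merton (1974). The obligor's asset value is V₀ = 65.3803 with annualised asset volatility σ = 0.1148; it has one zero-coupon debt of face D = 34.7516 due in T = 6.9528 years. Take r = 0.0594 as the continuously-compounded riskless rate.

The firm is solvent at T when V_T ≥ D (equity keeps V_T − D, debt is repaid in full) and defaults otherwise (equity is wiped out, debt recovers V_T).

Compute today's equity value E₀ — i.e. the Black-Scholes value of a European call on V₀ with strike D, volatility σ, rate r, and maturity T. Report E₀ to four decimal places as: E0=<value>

d₁ = [ln(V₀/D) + (r + σ²/2)T] / (σ√T)
   = [ln(65.3803/34.7516) + (0.0594 + 0.5·0.1148²)·6.9528] / (0.1148·√6.9528)
   = [0.631995 + 0.458812] / 0.302707 = 3.603515
d₂ = d₁ − σ√T = 3.603515 − 0.302707 = 3.300808
N(d₁) = 0.999843,  N(d₂) = 0.999518,  e^(−rT) = 0.661665
E₀ = V₀·N(d₁) − D·e^(−rT)·N(d₂)
   = 65.3803·0.999843 − 34.7516·0.661665·0.999518 = 42.387213

E0=42.3872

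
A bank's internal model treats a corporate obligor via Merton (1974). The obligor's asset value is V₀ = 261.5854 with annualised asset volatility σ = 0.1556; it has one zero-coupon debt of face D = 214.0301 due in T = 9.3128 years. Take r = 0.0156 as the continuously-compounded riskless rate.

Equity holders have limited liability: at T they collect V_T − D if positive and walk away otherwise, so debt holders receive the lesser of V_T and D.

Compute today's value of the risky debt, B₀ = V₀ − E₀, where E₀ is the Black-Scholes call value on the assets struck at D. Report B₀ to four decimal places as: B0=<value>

d₁ = [ln(V₀/D) + (r + σ²/2)T] / (σ√T)
   = [ln(261.5854/214.0301) + (0.0156 + 0.5·0.1556²)·9.3128] / (0.1556·√9.3128)
   = [0.200644 + 0.258017] / 0.474843 = 0.965923
d₂ = d₁ − σ√T = 0.965923 − 0.474843 = 0.491081
N(d₁) = 0.832959,  N(d₂) = 0.688315,  e^(−rT) = 0.864780
E₀ = V₀·N(d₁) − D·e^(−rT)·N(d₂)
   = 261.5854·0.832959 − 214.0301·0.864780·0.688315 = 90.490226
B₀ = V₀ − E₀ = 261.5854 − 90.490226 = 171.095174

B0=171.0952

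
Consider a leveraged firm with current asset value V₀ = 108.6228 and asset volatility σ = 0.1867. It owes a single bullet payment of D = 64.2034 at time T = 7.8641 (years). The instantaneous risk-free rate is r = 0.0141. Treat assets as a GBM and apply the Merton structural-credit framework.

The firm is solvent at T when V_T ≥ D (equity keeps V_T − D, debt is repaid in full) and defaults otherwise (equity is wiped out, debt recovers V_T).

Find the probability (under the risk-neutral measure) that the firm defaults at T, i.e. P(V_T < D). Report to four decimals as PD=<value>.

PD=0.1700

d₁ = [ln(V₀/D) + (r + σ²/2)T] / (σ√T)
   = [ln(108.6228/64.2034) + (0.0141 + 0.5·0.1867²)·7.8641] / (0.1867·√7.8641)
   = [0.525825 + 0.247943] / 0.523563 = 1.477889
d₂ = d₁ − σ√T = 1.477889 − 0.523563 = 0.954327
risk-neutral PD = N(−d₂) = N(-0.954327) = 0.169959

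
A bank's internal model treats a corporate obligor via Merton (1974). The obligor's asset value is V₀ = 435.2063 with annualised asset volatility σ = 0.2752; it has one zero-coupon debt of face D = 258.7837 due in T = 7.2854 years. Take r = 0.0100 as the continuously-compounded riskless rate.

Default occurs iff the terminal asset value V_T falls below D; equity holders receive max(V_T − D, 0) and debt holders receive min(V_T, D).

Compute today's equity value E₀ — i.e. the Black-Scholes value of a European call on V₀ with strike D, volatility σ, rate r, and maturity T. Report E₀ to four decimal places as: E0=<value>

d₁ = [ln(V₀/D) + (r + σ²/2)T] / (σ√T)
   = [ln(435.2063/258.7837) + (0.0100 + 0.5·0.2752²)·7.2854] / (0.2752·√7.2854)
   = [0.519828 + 0.348734] / 0.742806 = 1.169299
d₂ = d₁ − σ√T = 1.169299 − 0.742806 = 0.426493
N(d₁) = 0.878858,  N(d₂) = 0.665126,  e^(−rT) = 0.929737
E₀ = V₀·N(d₁) − D·e^(−rT)·N(d₂)
   = 435.2063·0.878858 − 258.7837·0.929737·0.665126 = 222.454993

E0=222.4550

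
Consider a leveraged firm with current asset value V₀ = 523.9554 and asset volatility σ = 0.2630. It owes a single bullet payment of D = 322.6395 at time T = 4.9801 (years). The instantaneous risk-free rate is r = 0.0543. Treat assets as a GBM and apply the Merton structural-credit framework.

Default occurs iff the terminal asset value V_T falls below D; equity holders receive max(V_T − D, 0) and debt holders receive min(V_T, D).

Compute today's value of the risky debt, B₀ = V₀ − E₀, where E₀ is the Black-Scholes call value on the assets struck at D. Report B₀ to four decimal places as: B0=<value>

d₁ = [ln(V₀/D) + (r + σ²/2)T] / (σ√T)
   = [ln(523.9554/322.6395) + (0.0543 + 0.5·0.2630²)·4.9801] / (0.2630·√4.9801)
   = [0.484871 + 0.442654] / 0.586914 = 1.580341
d₂ = d₁ − σ√T = 1.580341 − 0.586914 = 0.993426
N(d₁) = 0.942986,  N(d₂) = 0.839749,  e^(−rT) = 0.763059
E₀ = V₀·N(d₁) − D·e^(−rT)·N(d₂)
   = 523.9554·0.942986 − 322.6395·0.763059·0.839749 = 287.342006
B₀ = V₀ − E₀ = 523.9554 − 287.342006 = 236.613394

B0=236.6134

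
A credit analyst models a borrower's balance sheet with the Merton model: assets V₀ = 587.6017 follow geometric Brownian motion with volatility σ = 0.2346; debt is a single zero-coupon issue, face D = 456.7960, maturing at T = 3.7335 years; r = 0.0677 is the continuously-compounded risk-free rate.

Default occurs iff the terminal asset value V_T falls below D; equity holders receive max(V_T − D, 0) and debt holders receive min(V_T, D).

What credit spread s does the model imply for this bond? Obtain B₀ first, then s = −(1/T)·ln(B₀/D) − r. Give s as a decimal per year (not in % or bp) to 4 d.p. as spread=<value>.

spread=0.0105

d₁ = [ln(V₀/D) + (r + σ²/2)T] / (σ√T)
   = [ln(587.6017/456.7960) + (0.0677 + 0.5·0.2346²)·3.7335] / (0.2346·√3.7335)
   = [0.251812 + 0.355499] / 0.453300 = 1.339754
d₂ = d₁ − σ√T = 1.339754 − 0.453300 = 0.886454
N(d₁) = 0.909837,  N(d₂) = 0.812313,  e^(−rT) = 0.776656
E₀ = V₀·N(d₁) − D·e^(−rT)·N(d₂)
   = 587.6017·0.909837 − 456.7960·0.776656·0.812313 = 246.434859
B₀ = V₀ − E₀ = 587.6017 − 246.434859 = 341.166841
spread = −(1/T)·ln(B₀/D) − r = −(1/3.7335)·ln(341.166841/456.7960) − 0.0677 = 0.01047471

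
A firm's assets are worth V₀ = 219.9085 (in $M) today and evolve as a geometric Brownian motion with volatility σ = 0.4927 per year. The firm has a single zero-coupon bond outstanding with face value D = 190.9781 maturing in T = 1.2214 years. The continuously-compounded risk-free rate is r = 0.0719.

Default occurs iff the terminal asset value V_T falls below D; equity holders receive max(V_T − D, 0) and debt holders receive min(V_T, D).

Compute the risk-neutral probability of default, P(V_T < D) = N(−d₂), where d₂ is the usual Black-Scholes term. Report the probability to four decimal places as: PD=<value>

PD=0.4411

d₁ = [ln(V₀/D) + (r + σ²/2)T] / (σ√T)
   = [ln(219.9085/190.9781) + (0.0719 + 0.5·0.4927²)·1.2214] / (0.4927·√1.2214)
   = [0.141053 + 0.236068] / 0.544517 = 0.692579
d₂ = d₁ − σ√T = 0.692579 − 0.544517 = 0.148061
risk-neutral PD = N(−d₂) = N(-0.148061) = 0.441147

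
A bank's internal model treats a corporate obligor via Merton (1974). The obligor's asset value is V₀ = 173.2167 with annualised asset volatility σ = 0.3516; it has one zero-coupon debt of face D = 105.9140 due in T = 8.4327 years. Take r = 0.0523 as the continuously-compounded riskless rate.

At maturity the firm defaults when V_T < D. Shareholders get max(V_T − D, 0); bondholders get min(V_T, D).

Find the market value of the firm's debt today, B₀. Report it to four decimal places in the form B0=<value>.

d₁ = [ln(V₀/D) + (r + σ²/2)T] / (σ√T)
   = [ln(173.2167/105.9140) + (0.0523 + 0.5·0.3516²)·8.4327] / (0.3516·√8.4327)
   = [0.491916 + 0.962266] / 1.021015 = 1.424251
d₂ = d₁ − σ√T = 1.424251 − 1.021015 = 0.403236
N(d₁) = 0.922813,  N(d₂) = 0.656613,  e^(−rT) = 0.643373
E₀ = V₀·N(d₁) − D·e^(−rT)·N(d₂)
   = 173.2167·0.922813 − 105.9140·0.643373·0.656613 = 115.103584
B₀ = V₀ − E₀ = 173.2167 − 115.103584 = 58.113116

B0=58.1131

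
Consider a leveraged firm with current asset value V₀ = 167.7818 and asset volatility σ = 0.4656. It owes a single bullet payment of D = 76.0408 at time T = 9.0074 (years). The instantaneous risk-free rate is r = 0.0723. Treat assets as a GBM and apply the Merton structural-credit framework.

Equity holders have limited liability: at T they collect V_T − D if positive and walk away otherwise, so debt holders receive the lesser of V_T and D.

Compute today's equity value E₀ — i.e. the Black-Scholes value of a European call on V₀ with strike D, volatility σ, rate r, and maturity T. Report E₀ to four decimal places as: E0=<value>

d₁ = [ln(V₀/D) + (r + σ²/2)T] / (σ√T)
   = [ln(167.7818/76.0408) + (0.0723 + 0.5·0.4656²)·9.0074] / (0.4656·√9.0074)
   = [0.791394 + 1.627562] / 1.397374 = 1.731073
d₂ = d₁ − σ√T = 1.731073 − 1.397374 = 0.333699
N(d₁) = 0.958281,  N(d₂) = 0.630697,  e^(−rT) = 0.521401
E₀ = V₀·N(d₁) − D·e^(−rT)·N(d₂)
   = 167.7818·0.958281 − 76.0408·0.521401·0.630697 = 135.776327

E0=135.7763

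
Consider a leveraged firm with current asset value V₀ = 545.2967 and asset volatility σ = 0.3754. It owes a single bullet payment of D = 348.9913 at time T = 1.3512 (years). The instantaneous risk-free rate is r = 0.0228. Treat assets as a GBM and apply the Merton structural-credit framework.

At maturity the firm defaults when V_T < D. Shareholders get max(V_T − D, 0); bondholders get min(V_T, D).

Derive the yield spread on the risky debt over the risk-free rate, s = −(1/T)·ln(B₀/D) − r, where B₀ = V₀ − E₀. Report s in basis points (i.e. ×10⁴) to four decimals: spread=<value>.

d₁ = [ln(V₀/D) + (r + σ²/2)T] / (σ√T)
   = [ln(545.2967/348.9913) + (0.0228 + 0.5·0.3754²)·1.3512] / (0.3754·√1.3512)
   = [0.446283 + 0.126016] / 0.436369 = 1.311503
d₂ = d₁ − σ√T = 1.311503 − 0.436369 = 0.875134
N(d₁) = 0.905156,  N(d₂) = 0.809249,  e^(−rT) = 0.969662
E₀ = V₀·N(d₁) − D·e^(−rT)·N(d₂)
   = 545.2967·0.905156 − 348.9913·0.969662·0.809249 = 219.725586
B₀ = V₀ − E₀ = 545.2967 − 219.725586 = 325.571114
spread = −(1/T)·ln(B₀/D) − r = −(1/1.3512)·ln(325.571114/348.9913) − 0.0228 = 0.02861066
in basis points: 0.02861066 × 10⁴ = 286.1066 bp

spread=286.1066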